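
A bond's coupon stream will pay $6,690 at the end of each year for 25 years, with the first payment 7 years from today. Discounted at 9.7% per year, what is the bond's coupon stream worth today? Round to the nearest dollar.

$35,664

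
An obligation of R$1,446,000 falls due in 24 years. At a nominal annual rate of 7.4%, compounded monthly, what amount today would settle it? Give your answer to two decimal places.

Periodic rate i = 0.074/12 = 0.00616667; n = 24 × 12 = 288 periods.
PV = FV·(1+i)^(−n) = 1,446,000 × 0.170240 = 246,166.9573

R$246,166.96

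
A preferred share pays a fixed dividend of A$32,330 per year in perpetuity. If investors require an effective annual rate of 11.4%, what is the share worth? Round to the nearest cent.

A$283,596.49

PV = PMT / i = 32330 / 0.114 = 283,596.4912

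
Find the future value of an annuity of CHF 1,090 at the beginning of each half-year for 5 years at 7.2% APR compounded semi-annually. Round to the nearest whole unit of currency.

CHF 13,309

i = 0.072/2 = 0.036 per half-year; n = 5·2 = 10.
FV = 1090 × [(1+0.036)^10 − 1] / 0.036 × (1+i) = 1090 × 12.210041 = 13,308.9448
(annuity-due: payments at period start, so ×(1+i).)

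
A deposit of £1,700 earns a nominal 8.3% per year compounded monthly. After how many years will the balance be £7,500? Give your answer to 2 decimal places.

17.94 years

Periodic rate i = 0.083/12 = 0.00691667.
n = ln(7500/1700) / ln(1+0.00691667) = ln(4.41176) / 0.006893 = 215.3352 months
= 215.3352/12 years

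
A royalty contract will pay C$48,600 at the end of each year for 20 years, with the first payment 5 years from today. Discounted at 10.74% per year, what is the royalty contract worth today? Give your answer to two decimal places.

PV at t=4 (ordinary 20-year annuity): 48600 × a(20|0.1074) = 48600 × 8.100653 = 393,691.7203
Discount back 4 years: 393,691.7203 × (1+0.1074)^(−4) = 393,691.7203 × 0.664939 = 261,781.0495

C$261,781.05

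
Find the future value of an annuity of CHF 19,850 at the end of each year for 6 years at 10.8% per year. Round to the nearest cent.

CHF 156,279.18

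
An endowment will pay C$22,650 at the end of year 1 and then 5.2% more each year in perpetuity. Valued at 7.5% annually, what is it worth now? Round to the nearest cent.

PV = PMT / (i − g) = 22650 / (0.075 − 0.052) = 22650 / 0.023000 = 984,782.6087

C$984,782.61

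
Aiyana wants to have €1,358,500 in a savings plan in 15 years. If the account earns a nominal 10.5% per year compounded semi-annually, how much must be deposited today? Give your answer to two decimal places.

With 2 periods per year: i = 0.0525, n = 30.
PV = FV·(1+i)^(−n) = 1,358,500 × 0.215445 = 292,682.3326

€292,682.33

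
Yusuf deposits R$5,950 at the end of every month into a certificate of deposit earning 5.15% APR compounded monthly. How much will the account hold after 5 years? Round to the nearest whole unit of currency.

R$406,189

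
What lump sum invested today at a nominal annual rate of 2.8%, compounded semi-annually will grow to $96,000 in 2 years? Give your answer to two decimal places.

With 2 periods per year: i = 0.014, n = 4.
PV = 96,000 / (1 + 0.014)^4 = 96,000 / 1.057187 = 90,807.0178

$90,807.02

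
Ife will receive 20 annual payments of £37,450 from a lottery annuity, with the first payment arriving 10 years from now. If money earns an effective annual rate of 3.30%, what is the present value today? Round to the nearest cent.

£404,678.20

PV at t=9 (ordinary 20-year annuity): 37450 × a(20|0.033) = 37450 × 14.473077 = 542,016.7391
PV₀ = 542,016.7391 / (1+0.033)^9 = 542,016.7391 / 1.339377 = 404,678.1961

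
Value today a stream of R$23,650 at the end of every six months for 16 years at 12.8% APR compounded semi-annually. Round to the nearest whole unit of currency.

i = 0.128/2 = 0.064 per half-year; n = 16·2 = 32.
PV = PMT · [1 − (1+i)^(−n)] / i = 23650 · 13.478712 = 318,771.5465

R$318,772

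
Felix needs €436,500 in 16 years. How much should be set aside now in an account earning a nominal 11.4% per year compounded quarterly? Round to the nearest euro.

€72,262

Periodic rate i = 0.114/4 = 0.0285; n = 16 × 4 = 64 periods.
PV = FV·(1+i)^(−n) = 436,500 × 0.165548 = 72,261.8876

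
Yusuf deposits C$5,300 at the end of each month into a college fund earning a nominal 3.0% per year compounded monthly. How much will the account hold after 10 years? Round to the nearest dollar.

Periodic rate i = 0.03/12 = 0.0025; n = 10 × 12 = 120 periods.
FV = 5300 × [(1+0.0025)^120 − 1] / 0.0025 = 5300 × 139.741419 = 740,629.5200

C$740,630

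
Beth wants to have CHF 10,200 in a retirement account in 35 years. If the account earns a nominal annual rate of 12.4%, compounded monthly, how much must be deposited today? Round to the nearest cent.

CHF 135.97

Periodic rate i = 0.124/12 = 0.0103333; n = 35 × 12 = 420 periods.
PV = 10,200 / (1 + 0.0103333)^420 = 10,200 / 75.018140 = 135.9671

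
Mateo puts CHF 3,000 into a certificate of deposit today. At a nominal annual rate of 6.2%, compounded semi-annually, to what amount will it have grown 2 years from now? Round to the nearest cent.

CHF 3,389.66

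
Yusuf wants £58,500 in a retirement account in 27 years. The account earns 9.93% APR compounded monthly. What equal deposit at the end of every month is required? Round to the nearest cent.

With 12 periods per year: i = 0.008275, n = 324.
FV-annuity factor = 1624.283721; PMT = 58500 / 1624.283721 = 36.0159

£36.02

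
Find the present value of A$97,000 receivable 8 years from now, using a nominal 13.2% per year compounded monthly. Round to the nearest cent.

A$33,936.01

i = 0.132/12 = 0.011 per month; n = 8·12 = 96.
Discount factor = (1+0.011)^(−96) = 0.349856; PV = 97,000 × 0.349856 = 33,936.0114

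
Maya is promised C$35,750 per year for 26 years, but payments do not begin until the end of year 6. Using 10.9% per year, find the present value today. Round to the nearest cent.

Value one period before first payment (t=5): 35750 × [1 − (1+0.109)^(−26)] / 0.109 = 35750 × 8.551505 = 305,716.3105
PV₀ = 305,716.3105 / (1+0.109)^5 = 305,716.3105 / 1.677481 = 182,247.2060

C$182,247.21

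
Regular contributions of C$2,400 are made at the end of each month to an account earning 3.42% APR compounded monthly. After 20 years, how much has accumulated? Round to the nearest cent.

Periodic rate i = 0.0342/12 = 0.00285; n = 20 × 12 = 240 periods.
FV = 2400 × [(1+0.00285)^240 − 1] / 0.00285 = 2400 × 343.811230 = 825,146.9518

C$825,146.95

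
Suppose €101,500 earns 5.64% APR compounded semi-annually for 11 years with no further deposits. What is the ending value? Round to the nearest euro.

i = 0.0564/2 = 0.0282 per half-year; n = 11·2 = 22.
101,500 × (1+0.0282)^22 = 101,500 × 1.843772 = 187,142.8469

€187,143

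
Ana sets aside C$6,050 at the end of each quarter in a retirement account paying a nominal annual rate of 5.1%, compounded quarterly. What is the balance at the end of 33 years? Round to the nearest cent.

i = 0.051/4 = 0.01275 per quarter; n = 33·4 = 132.
Accumulation factor s(132|0.01275) = 339.194177; FV = 6050 × 339.194177 = 2,052,124.7711

C$2,052,124.77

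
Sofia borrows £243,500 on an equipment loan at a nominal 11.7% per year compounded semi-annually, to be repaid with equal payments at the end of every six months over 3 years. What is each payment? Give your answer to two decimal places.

£49,285.67

Periodic rate i = 0.117/2 = 0.0585; n = 3 × 2 = 6 periods.
PMT = 243500 / ( [1 − (1+0.0585)^(−6)] / 0.0585 ) = 243500 / 4.940584 = 49,285.6674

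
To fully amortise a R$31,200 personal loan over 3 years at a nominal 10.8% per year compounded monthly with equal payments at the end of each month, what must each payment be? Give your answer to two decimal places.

Periodic rate i = 0.108/12 = 0.009; n = 3 × 12 = 36 periods.
Annuity-PV factor = 30.633420; PMT = 31200 / 30.633420 = 1,018.4955

R$1,018.50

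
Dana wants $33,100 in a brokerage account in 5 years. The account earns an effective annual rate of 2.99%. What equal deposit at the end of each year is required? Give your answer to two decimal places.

FV-annuity factor = 5.308075; PMT = 33100 / 5.308075 = 6,235.7828

$6,235.78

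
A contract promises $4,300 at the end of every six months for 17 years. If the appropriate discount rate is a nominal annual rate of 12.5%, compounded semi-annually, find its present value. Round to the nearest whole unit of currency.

Periodic rate i = 0.125/2 = 0.0625; n = 17 × 2 = 34 periods.
PV = 4300 × [1 − (1+0.0625)^(−34)] / 0.0625 = 4300 × 13.963258 = 60,042.0085

$60,042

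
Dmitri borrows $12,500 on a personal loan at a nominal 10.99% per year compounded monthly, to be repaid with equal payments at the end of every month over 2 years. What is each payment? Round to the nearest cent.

$582.54

Periodic rate i = 0.1099/12 = 0.00915833; n = 2 × 12 = 24 periods.
PMT = 12500 / ( [1 − (1+0.00915833)^(−24)] / 0.00915833 ) = 12500 / 21.457756 = 582.5399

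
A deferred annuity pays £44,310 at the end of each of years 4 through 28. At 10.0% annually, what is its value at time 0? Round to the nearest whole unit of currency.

£302,182

PV at t=3 (ordinary 25-year annuity): 44310 × a(25|0.1) = 44310 × 9.077040 = 402,203.6432
Discount back 3 years: 402,203.6432 × (1+0.1)^(−3) = 402,203.6432 × 0.751315 = 302,181.5501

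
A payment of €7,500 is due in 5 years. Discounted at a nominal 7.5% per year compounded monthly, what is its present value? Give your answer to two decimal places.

i = 0.075/12 = 0.00625 per month; n = 5·12 = 60.
PV = FV·(1+i)^(−n) = 7,500 × 0.688092 = 5,160.6887

€5,160.69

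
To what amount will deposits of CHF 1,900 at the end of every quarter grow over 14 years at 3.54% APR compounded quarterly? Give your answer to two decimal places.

With 4 periods per year: i = 0.00885, n = 56.
FV = 1900 × [(1+0.00885)^56 − 1] / 0.00885 = 1900 × 72.080001 = 136,952.0020

CHF 136,952.00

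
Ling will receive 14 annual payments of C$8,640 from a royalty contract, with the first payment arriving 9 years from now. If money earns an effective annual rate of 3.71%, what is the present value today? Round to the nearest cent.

Value one period before first payment (t=8): 8640 × [1 − (1+0.0371)^(−14)] / 0.0371 = 8640 × 10.768265 = 93,037.8058
Discount back 8 years: 93,037.8058 × (1+0.0371)^(−8) = 93,037.8058 × 0.747197 = 69,517.5384

C$69,517.54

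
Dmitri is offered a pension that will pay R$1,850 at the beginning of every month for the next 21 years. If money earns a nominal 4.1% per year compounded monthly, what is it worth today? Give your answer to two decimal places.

R$313,296.26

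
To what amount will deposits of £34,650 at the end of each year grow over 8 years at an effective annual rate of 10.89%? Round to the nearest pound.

Accumulation factor s(8|0.1089) = 11.812037; FV = 34650 × 11.812037 = 409,287.0742

£409,287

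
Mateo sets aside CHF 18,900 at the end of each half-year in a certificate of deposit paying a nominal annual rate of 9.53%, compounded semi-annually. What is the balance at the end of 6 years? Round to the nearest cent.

Periodic rate i = 0.0953/2 = 0.04765; n = 6 × 2 = 12 periods.
FV = 18900 × [(1+0.04765)^12 − 1] / 0.04765 = 18900 × 15.702289 = 296,773.2565

CHF 296,773.26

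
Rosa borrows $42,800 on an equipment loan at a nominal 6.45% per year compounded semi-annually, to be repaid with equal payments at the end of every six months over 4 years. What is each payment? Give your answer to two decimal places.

With 2 periods per year: i = 0.03225, n = 8.
Annuity-PV factor = 6.953539; PMT = 42800 / 6.953539 = 6,155.1390

$6,155.14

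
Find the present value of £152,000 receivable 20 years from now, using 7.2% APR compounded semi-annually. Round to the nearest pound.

£36,936

With 2 periods per year: i = 0.036, n = 40.
PV = FV·(1+i)^(−n) = 152,000 × 0.243002 = 36,936.2985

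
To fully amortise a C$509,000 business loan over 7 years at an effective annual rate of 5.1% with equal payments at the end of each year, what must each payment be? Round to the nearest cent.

Annuity-PV factor = 5.765462; PMT = 509000 / 5.765462 = 88,284.3430

C$88,284.34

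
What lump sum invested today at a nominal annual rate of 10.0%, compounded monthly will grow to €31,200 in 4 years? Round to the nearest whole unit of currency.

Periodic rate i = 0.1/12 = 0.00833333; n = 4 × 12 = 48 periods.
Discount factor = (1+0.00833333)^(−48) = 0.671432; PV = 31,200 × 0.671432 = 20,948.6784

€20,949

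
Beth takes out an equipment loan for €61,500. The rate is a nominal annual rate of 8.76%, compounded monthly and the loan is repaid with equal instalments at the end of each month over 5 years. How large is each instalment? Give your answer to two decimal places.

€1,269.49

i = 0.0876/12 = 0.0073 per month; n = 5·12 = 60.
PMT = 61500 / ( [1 − (1+0.0073)^(−60)] / 0.0073 ) = 61500 / 48.444755 = 1,269.4873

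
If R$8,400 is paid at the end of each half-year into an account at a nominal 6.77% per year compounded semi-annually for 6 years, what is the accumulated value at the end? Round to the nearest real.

i = 0.0677/2 = 0.03385 per half-year; n = 6·2 = 12.
Accumulation factor s(12|0.03385) = 14.506462; FV = 8400 × 14.506462 = 121,854.2822

R$121,854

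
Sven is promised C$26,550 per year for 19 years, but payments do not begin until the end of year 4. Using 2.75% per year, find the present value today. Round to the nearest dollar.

PV at t=3 (ordinary 19-year annuity): 26550 × a(19|0.0275) = 26550 × 14.646002 = 388,851.3416
PV₀ = 388,851.3416 / (1+0.0275)^3 = 388,851.3416 / 1.084790 = 358,457.8619

C$358,458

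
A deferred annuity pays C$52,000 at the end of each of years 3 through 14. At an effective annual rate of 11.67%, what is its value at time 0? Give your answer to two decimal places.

C$262,300.39

Value one period before first payment (t=2): 52000 × [1 − (1+0.1167)^(−12)] / 0.1167 = 52000 × 6.290260 = 327,093.5389
PV₀ = 327,093.5389 / (1+0.1167)^2 = 327,093.5389 / 1.247019 = 262,300.3882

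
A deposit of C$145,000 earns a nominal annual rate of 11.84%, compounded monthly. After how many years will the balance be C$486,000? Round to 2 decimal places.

10.27 years

Periodic rate i = 0.1184/12 = 0.00986667.
(1+i)^n = 486000/145000 = 3.35172, so n = ln 3.35172 / ln 1.00987 = 123.1857 months
= 123.1857/12 years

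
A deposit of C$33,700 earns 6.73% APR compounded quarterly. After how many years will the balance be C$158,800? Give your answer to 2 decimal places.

Periodic rate i = 0.0673/4 = 0.016825.
(1+i)^n = 158800/33700 = 4.71217, so n = ln 4.71217 / ln 1.01683 = 92.9065 quarters
= 92.9065/4 years

23.23 years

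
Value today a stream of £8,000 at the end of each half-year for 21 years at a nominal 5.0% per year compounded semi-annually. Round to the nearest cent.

Periodic rate i = 0.05/2 = 0.025; n = 21 × 2 = 42 periods.
PV = 8000 × [1 − (1+0.025)^(−42)] / 0.025 = 8000 × 25.820607 = 206,564.8547

£206,564.85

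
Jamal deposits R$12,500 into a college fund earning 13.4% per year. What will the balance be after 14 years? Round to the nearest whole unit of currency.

R$72,693

12,500 × (1+0.134)^14 = 12,500 × 5.815442 = 72,693.0309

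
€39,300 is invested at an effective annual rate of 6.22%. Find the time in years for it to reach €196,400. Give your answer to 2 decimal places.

26.66 years

n = ln(196400/39300) / ln(1+0.0622) = ln(4.99746) / 0.060342 = 26.6634 years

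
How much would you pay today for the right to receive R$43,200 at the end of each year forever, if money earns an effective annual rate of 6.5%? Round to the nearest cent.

R$664,615.38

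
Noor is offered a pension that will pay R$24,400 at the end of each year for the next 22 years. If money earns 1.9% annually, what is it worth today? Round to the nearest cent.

R$435,412.86

PV = 24400 × [1 − (1+0.019)^(−22)] / 0.019 = 24400 × 17.844789 = 435,412.8592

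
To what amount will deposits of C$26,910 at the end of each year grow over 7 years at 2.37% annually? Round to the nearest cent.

FV = 26910 × [(1+0.0237)^7 − 1] / 0.0237 = 26910 × 7.517832 = 202,304.8524

C$202,304.85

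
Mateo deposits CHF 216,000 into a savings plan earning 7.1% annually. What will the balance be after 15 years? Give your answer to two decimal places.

CHF 604,360.14

FV = 216,000 × (1 + 0.071)^15 = 604,360.1407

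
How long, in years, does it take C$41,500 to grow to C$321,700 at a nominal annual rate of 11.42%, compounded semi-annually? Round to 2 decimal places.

Periodic rate i = 0.1142/2 = 0.0571.
(1+i)^n = 321700/41500 = 7.75181, so n = ln 7.75181 / ln 1.0571 = 36.8801 half-years
= 36.8801/2 years

18.44 years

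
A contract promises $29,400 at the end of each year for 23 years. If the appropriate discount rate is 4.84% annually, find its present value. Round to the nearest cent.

Annuity factor a(23|0.0484) = 13.694357; PV = 29400 × 13.694357 = 402,614.0905

$402,614.09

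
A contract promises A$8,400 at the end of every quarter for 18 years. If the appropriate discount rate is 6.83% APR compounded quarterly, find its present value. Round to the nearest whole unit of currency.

A$346,567

Periodic rate i = 0.0683/4 = 0.017075; n = 18 × 4 = 72 periods.
PV = PMT · [1 − (1+i)^(−n)] / i = 8400 · 41.258035 = 346,567.4938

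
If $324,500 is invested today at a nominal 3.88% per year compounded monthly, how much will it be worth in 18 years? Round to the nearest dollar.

With 12 periods per year: i = 0.00323333, n = 216.
FV = 324,500 × (1 + 0.00323333)^216 = 651,683.4149

$651,683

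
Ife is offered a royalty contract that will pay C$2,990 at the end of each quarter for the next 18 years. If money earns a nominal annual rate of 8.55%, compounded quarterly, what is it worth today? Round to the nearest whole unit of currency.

With 4 periods per year: i = 0.021375, n = 72.
PV = 2990 × [1 − (1+0.021375)^(−72)] / 0.021375 = 2990 × 36.579923 = 109,373.9707

C$109,374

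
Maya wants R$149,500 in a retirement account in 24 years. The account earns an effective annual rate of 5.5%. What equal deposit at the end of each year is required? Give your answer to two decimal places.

R$3,144.85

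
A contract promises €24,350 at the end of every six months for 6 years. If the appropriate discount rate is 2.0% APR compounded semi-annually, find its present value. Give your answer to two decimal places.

€274,061.14

Periodic rate i = 0.02/2 = 0.01; n = 6 × 2 = 12 periods.
PV = 24350 × [1 − (1+0.01)^(−12)] / 0.01 = 24350 × 11.255077 = 274,061.1365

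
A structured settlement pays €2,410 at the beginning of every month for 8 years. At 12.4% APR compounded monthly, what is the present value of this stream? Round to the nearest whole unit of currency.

€147,808

i = 0.124/12 = 0.0103333 per month; n = 8·12 = 96.
Annuity factor a(96|0.0103333) × (1+i) = 61.331136; PV = 2410 × 61.331136 = 147,808.0383
Payments are at the start of each period, so multiply by (1+i).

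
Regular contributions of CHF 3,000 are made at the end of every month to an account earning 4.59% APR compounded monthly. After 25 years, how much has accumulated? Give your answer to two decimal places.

With 12 periods per year: i = 0.003825, n = 300.
FV = PMT · [(1+i)^n − 1] / i = 3000 · 560.370919 = 1,681,112.7573

CHF 1,681,112.76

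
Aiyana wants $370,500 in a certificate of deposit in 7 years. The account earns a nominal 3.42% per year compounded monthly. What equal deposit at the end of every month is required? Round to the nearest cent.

$3,910.05

Periodic rate i = 0.0342/12 = 0.00285; n = 7 × 12 = 84 periods.
FV-annuity factor = 94.755826; PMT = 370500 / 94.755826 = 3,910.0498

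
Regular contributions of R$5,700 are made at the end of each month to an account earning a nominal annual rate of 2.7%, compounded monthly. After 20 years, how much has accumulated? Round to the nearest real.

Periodic rate i = 0.027/12 = 0.00225; n = 20 × 12 = 240 periods.
FV = 5700 × [(1+0.00225)^240 − 1] / 0.00225 = 5700 × 317.762784 = 1,811,247.8707

R$1,811,248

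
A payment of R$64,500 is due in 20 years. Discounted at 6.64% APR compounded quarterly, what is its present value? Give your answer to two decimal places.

Periodic rate i = 0.0664/4 = 0.0166; n = 20 × 4 = 80 periods.
PV = FV·(1+i)^(−n) = 64,500 × 0.267912 = 17,280.3003

R$17,280.30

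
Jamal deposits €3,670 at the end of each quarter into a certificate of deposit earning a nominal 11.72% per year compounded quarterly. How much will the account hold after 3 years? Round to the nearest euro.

€51,878

With 4 periods per year: i = 0.0293, n = 12.
FV = 3670 × [(1+0.0293)^12 − 1] / 0.0293 = 3670 × 14.135723 = 51,878.1037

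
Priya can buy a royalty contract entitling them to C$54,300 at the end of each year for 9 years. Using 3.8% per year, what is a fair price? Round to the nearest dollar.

C$407,443

PV = 54300 × [1 − (1+0.038)^(−9)] / 0.038 = 54300 × 7.503562 = 407,443.4160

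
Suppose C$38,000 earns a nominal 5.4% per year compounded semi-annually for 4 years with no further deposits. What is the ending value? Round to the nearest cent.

C$47,026.99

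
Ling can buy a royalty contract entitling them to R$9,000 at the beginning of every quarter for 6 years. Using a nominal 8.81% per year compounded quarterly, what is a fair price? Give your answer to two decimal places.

R$170,048.79

With 4 periods per year: i = 0.022025, n = 24.
Annuity factor a(24|0.022025) × (1+i) = 18.894310; PV = 9000 × 18.894310 = 170,048.7899
Payments are at the start of each period, so multiply by (1+i).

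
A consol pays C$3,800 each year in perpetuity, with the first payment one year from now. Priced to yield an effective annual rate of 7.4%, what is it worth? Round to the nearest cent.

C$51,351.35

PV = C/r = 3800/0.074 = 51,351.3514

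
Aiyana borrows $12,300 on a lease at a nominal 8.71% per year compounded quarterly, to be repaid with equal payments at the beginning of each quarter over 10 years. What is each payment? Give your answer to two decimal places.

$453.87

i = 0.0871/4 = 0.021775 per quarter; n = 10·4 = 40.
Annuity-PV factor × (1+i) = 27.100457; PMT = 12300 / 27.100457 = 453.8669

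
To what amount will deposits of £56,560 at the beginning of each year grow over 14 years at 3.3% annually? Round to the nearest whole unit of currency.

£1,018,833

Accumulation factor s(14|0.033) × (1+i) = 18.013315; FV = 56560 × 18.013315 = 1,018,833.0845
Payments are at the start of each period, so multiply by (1+i).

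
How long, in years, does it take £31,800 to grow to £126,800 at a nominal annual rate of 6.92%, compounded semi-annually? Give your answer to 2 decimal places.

20.33 years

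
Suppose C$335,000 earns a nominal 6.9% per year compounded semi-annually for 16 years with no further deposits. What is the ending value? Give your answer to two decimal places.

C$991,792.11

i = 0.069/2 = 0.0345 per half-year; n = 16·2 = 32.
335,000 × (1+0.0345)^32 = 335,000 × 2.960573 = 991,792.1056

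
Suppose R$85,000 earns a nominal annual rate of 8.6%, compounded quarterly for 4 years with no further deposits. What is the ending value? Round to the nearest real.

R$119,463

Periodic rate i = 0.086/4 = 0.0215; n = 4 × 4 = 16 periods.
FV = 85,000 × (1 + 0.0215)^16 = 119,462.8472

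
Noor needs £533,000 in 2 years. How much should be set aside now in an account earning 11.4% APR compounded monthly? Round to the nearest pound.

£424,791

With 12 periods per year: i = 0.0095, n = 24.
PV = 533,000 / (1 + 0.0095)^24 = 533,000 / 1.254734 = 424,791.1404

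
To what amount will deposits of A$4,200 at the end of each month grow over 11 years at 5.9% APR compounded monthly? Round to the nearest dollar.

A$777,856

Periodic rate i = 0.059/12 = 0.00491667; n = 11 × 12 = 132 periods.
FV = PMT · [(1+i)^n − 1] / i = 4200 · 185.203835 = 777,856.1084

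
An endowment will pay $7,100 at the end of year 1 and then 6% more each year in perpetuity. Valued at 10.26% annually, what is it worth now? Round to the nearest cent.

PV = PMT / (i − g) = 7100 / (0.1026 − 0.06) = 7100 / 0.042600 = 166,666.6667

$166,666.67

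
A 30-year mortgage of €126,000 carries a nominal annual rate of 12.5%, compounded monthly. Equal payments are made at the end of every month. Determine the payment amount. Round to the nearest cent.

€1,344.74

Periodic rate i = 0.125/12 = 0.0104167; n = 30 × 12 = 360 periods.
Annuity-PV factor = 93.698077; PMT = 126000 / 93.698077 = 1,344.7448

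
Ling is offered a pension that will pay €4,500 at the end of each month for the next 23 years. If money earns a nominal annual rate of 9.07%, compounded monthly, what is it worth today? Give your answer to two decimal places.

€520,859.88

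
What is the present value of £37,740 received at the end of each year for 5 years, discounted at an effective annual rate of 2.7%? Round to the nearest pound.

Annuity factor a(5|0.027) = 4.619201; PV = 37740 × 4.619201 = 174,328.6556

£174,329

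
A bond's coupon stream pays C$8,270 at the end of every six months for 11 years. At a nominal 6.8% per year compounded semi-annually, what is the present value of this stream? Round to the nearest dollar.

With 2 periods per year: i = 0.034, n = 22.
PV = PMT · [1 − (1+i)^(−n)] / i = 8270 · 15.316630 = 126,668.5302

C$126,669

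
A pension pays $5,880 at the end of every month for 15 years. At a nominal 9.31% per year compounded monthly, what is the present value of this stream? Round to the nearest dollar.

$569,331

With 12 periods per year: i = 0.00775833, n = 180.
PV = PMT · [1 − (1+i)^(−n)] / i = 5880 · 96.825070 = 569,331.4093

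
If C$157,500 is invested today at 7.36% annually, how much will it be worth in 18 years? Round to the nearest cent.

157,500 × (1+0.0736)^18 = 157,500 × 3.590584 = 565,516.9273

C$565,516.93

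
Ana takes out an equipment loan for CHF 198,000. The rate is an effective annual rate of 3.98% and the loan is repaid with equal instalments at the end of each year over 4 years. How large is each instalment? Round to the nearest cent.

PMT = 198000 / ( [1 − (1+0.0398)^(−4)] / 0.0398 ) = 198000 / 3.631607 = 54,521.3208

CHF 54,521.32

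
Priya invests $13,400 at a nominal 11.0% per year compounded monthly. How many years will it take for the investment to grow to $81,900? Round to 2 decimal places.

16.53 years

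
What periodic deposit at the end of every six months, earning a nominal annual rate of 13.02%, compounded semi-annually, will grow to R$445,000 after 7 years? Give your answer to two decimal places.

R$20,429.10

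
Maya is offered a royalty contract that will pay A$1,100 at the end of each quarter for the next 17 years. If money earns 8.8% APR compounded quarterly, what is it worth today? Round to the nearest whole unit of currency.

A$38,616

i = 0.088/4 = 0.022 per quarter; n = 17·4 = 68.
Annuity factor a(68|0.022) = 35.105116; PV = 1100 × 35.105116 = 38,615.6277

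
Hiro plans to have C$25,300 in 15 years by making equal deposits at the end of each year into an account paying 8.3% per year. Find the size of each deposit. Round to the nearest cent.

FV-annuity factor = 27.794507; PMT = 25300 / 27.794507 = 910.2518

C$910.25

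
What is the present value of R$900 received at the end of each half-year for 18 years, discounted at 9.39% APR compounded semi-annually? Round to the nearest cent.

With 2 periods per year: i = 0.04695, n = 36.
PV = 900 × [1 − (1+0.04695)^(−36)] / 0.04695 = 900 × 17.215774 = 15,494.1963

R$15,494.20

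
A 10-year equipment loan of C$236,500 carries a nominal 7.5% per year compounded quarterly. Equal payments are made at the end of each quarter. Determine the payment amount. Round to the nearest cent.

C$8,457.03

i = 0.075/4 = 0.01875 per quarter; n = 10·4 = 40.
PMT = 236500 / ( [1 − (1+0.01875)^(−40)] / 0.01875 ) = 236500 / 27.964888 = 8,457.0338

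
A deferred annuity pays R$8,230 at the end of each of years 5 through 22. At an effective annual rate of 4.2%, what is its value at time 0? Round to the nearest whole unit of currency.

PV at t=4 (ordinary 18-year annuity): 8230 × a(18|0.042) = 8230 × 12.455971 = 102,512.6448
PV₀ = 102,512.6448 / (1+0.042)^4 = 102,512.6448 / 1.178883 = 86,957.4033

R$86,957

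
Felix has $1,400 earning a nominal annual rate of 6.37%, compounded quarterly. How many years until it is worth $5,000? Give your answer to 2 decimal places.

20.14 years

Periodic rate i = 0.0637/4 = 0.015925.
(1+i)^n = 5000/1400 = 3.57143, so n = ln 3.57143 / ln 1.01592 = 80.5699 quarters
= 80.5699/4 years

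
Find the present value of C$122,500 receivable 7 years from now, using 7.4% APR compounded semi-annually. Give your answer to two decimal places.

C$73,660.30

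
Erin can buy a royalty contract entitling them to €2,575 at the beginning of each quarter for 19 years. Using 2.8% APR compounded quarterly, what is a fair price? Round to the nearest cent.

i = 0.028/4 = 0.007 per quarter; n = 19·4 = 76.
Annuity factor a(76|0.007) × (1+i) = 59.194530; PV = 2575 × 59.194530 = 152,425.9143
Payments are at the start of each period, so multiply by (1+i).

€152,425.91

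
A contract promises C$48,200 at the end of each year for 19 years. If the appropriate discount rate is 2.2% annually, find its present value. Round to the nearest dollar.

C$741,946

PV = PMT · [1 − (1+i)^(−n)] / i = 48200 · 15.393070 = 741,945.9523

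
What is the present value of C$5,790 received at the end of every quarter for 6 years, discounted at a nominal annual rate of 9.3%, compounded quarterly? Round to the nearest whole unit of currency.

Periodic rate i = 0.093/4 = 0.02325; n = 6 × 4 = 24 periods.
PV = PMT · [1 − (1+i)^(−n)] / i = 5790 · 18.235679 = 105,584.5787

C$105,585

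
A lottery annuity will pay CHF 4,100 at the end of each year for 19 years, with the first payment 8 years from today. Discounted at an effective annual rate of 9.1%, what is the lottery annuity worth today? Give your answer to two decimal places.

CHF 19,808.32

PV at t=7 (ordinary 19-year annuity): 4100 × a(19|0.091) = 4100 × 8.888677 = 36,443.5760
PV₀ = 36,443.5760 / (1+0.091)^7 = 36,443.5760 / 1.839811 = 19,808.3240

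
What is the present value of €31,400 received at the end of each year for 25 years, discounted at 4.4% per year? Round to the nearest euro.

€470,436

PV = PMT · [1 − (1+i)^(−n)] / i = 31400 · 14.982033 = 470,435.8404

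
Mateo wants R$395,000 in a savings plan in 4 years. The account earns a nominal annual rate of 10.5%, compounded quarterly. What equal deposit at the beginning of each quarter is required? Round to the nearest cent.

With 4 periods per year: i = 0.02625, n = 16.
PMT = 395000 / ( [(1+0.02625)^16 − 1] / 0.02625 × (1+i) ) = 395000 / 20.084711 = 19,666.7011

R$19,666.70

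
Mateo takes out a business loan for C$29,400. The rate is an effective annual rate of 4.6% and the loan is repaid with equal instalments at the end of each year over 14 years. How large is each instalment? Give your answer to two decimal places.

C$2,894.63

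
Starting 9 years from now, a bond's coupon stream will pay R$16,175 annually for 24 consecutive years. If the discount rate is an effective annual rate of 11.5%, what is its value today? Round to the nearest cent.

R$54,558.57

PV at t=8 (ordinary 24-year annuity): 16175 × a(24|0.115) = 16175 × 8.057822 = 130,335.2642
Discount back 8 years: 130,335.2642 × (1+0.115)^(−8) = 130,335.2642 × 0.418602 = 54,558.5723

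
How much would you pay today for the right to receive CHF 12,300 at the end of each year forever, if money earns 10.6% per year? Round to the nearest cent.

CHF 116,037.74

PV = PMT / i = 12300 / 0.106 = 116,037.7358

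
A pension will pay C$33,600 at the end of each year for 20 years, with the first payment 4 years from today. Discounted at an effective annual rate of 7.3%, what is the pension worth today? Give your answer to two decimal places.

C$281,540.02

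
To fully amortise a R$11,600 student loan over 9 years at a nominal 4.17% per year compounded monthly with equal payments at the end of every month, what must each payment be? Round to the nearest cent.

Periodic rate i = 0.0417/12 = 0.003475; n = 9 × 12 = 108 periods.
PMT = 11600 / ( [1 − (1+0.003475)^(−108)] / 0.003475 ) = 11600 / 89.919347 = 129.0045

R$129.00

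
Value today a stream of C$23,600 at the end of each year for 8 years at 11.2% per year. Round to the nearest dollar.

Annuity factor a(8|0.112) = 5.109624; PV = 23600 × 5.109624 = 120,587.1265

C$120,587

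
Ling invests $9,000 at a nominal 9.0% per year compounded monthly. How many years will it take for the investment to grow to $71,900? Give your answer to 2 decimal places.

Periodic rate i = 0.09/12 = 0.0075.
(1+i)^n = 71900/9000 = 7.98889, so n = ln 7.98889 / ln 1.0075 = 278.1113 months
= 278.1113/12 years

23.18 years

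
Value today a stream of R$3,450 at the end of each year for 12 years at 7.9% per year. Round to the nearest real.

R$26,135

PV = 3450 × [1 − (1+0.079)^(−12)] / 0.079 = 3450 × 7.575281 = 26,134.7193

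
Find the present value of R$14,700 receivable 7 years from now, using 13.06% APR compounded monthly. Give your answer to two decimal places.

R$5,921.48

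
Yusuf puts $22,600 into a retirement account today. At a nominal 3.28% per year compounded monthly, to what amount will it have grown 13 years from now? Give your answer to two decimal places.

$34,597.04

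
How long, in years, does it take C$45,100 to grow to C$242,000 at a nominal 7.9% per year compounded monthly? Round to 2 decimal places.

Periodic rate i = 0.079/12 = 0.00658333.
(1+i)^n = 242000/45100 = 5.36585, so n = ln 5.36585 / ln 1.00658 = 256.0374 months
= 256.0374/12 years

21.34 years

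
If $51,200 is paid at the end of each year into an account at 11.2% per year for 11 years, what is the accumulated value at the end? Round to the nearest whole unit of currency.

$1,012,476

FV = 51200 × [(1+0.112)^11 − 1] / 0.112 = 51200 × 19.774914 = 1,012,475.6011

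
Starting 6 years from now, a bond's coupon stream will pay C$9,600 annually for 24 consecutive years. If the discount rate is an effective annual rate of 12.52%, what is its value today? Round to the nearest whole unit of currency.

Value one period before first payment (t=5): 9600 × [1 − (1+0.1252)^(−24)] / 0.1252 = 9600 × 7.516371 = 72,157.1591
Discount back 5 years: 72,157.1591 × (1+0.1252)^(−5) = 72,157.1591 × 0.554436 = 40,006.5230

C$40,007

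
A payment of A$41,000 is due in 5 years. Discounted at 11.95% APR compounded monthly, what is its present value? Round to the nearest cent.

A$22,624.37

i = 0.1195/12 = 0.00995833 per month; n = 5·12 = 60.
PV = 41,000 / (1 + 0.00995833)^60 = 41,000 / 1.812205 = 22,624.3671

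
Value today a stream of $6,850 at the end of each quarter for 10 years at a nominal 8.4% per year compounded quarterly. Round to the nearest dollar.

Periodic rate i = 0.084/4 = 0.021; n = 10 × 4 = 40 periods.
PV = 6850 × [1 − (1+0.021)^(−40)] / 0.021 = 6850 × 26.881804 = 184,140.3600

$184,140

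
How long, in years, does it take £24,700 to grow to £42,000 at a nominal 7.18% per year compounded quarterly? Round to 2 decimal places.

7.46 years

Periodic rate i = 0.0718/4 = 0.01795.
(1+i)^n = 42000/24700 = 1.70040, so n = ln 1.70040 / ln 1.01795 = 29.8394 quarters
= 29.8394/4 years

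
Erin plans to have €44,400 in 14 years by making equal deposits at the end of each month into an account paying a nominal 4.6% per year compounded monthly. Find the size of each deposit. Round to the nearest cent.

€188.75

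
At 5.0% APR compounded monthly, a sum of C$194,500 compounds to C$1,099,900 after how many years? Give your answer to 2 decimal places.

34.72 years

Periodic rate i = 0.05/12 = 0.00416667.
(1+i)^n = 1.0999e+06/194500 = 5.65501, so n = ln 5.65501 / ln 1.00417 = 416.6758 months
= 416.6758/12 years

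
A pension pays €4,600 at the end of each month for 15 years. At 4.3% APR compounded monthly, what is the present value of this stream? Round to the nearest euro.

i = 0.043/12 = 0.00358333 per month; n = 15·12 = 180.
PV = 4600 × [1 − (1+0.00358333)^(−180)] / 0.00358333 = 4600 × 132.483416 = 609,423.7134

€609,424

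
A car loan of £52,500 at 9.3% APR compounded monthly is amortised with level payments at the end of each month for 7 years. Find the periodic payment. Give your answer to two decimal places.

£852.69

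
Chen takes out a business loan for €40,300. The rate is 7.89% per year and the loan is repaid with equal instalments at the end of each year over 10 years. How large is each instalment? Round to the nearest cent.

€5,976.12

PMT = 40300 / ( [1 − (1+0.0789)^(−10)] / 0.0789 ) = 40300 / 6.743501 = 5,976.1239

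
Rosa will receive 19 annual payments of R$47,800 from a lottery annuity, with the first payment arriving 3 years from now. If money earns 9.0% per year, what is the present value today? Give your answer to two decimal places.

R$360,083.74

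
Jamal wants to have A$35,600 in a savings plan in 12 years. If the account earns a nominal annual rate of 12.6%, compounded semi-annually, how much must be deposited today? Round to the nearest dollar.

i = 0.126/2 = 0.063 per half-year; n = 12·2 = 24.
PV = 35,600 / (1 + 0.063)^24 = 35,600 / 4.333096 = 8,215.8339

A$8,216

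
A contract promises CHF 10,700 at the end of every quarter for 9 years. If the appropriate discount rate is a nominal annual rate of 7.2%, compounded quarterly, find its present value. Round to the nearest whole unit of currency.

CHF 281,699

With 4 periods per year: i = 0.018, n = 36.
PV = 10700 × [1 − (1+0.018)^(−36)] / 0.018 = 10700 × 26.326991 = 281,698.8040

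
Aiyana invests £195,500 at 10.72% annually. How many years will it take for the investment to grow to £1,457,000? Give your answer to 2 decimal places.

19.72 years

(1+i)^n = 1.457e+06/195500 = 7.45269, so n = ln 7.45269 / ln 1.1072 = 19.7239 years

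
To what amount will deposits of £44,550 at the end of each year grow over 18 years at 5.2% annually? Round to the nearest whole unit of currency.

FV = PMT · [(1+i)^n − 1] / i = 44550 · 28.663105 = 1,276,941.3458

£1,276,941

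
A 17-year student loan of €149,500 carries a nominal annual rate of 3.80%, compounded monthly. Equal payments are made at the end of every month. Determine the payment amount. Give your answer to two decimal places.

Periodic rate i = 0.038/12 = 0.00316667; n = 17 × 12 = 204 periods.
PMT = 149500 / ( [1 − (1+0.00316667)^(−204)] / 0.00316667 ) = 149500 / 150.103139 = 995.9818

€995.98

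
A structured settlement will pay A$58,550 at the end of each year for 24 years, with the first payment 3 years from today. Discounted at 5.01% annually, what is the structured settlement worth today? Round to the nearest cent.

A$731,946.89

Value one period before first payment (t=2): 58550 × [1 − (1+0.0501)^(−24)] / 0.0501 = 58550 × 13.785229 = 807,125.1585
PV₀ = 807,125.1585 / (1+0.0501)^2 = 807,125.1585 / 1.102710 = 731,946.8864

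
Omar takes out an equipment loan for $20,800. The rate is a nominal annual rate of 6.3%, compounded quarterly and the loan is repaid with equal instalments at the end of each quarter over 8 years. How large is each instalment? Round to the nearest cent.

With 4 periods per year: i = 0.01575, n = 32.
Annuity-PV factor = 24.984960; PMT = 20800 / 24.984960 = 832.5008

$832.50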